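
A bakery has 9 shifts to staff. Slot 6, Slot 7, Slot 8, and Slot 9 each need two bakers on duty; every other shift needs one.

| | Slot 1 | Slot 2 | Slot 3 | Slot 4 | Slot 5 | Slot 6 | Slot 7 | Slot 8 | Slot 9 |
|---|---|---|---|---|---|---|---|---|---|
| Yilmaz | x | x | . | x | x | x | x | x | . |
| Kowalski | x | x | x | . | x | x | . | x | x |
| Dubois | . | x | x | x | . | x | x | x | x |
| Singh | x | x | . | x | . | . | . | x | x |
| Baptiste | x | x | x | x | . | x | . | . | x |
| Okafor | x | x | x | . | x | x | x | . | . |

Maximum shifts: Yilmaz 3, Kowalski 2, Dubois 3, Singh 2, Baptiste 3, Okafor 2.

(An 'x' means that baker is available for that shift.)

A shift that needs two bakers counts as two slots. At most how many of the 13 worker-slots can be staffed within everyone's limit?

13

Total capacity across all bakers is 3+2+3+2+3+2 = 15, and 13 slots are needed, so at most 13 can be filled.
An assignment achieving 13: Slot 1→Singh, Slot 2→Baptiste, Slot 3→Kowalski, Slot 4→Yilmaz, Slot 5→Yilmaz, Slot 6→Baptiste+Okafor, Slot 7→Yilmaz+Dubois, Slot 8→Kowalski+Dubois, Slot 9→Dubois+Singh.
Loads: Yilmaz 3/3, Kowalski 2/2, Dubois 3/3, Singh 2/2, Baptiste 2/3, Okafor 1/2.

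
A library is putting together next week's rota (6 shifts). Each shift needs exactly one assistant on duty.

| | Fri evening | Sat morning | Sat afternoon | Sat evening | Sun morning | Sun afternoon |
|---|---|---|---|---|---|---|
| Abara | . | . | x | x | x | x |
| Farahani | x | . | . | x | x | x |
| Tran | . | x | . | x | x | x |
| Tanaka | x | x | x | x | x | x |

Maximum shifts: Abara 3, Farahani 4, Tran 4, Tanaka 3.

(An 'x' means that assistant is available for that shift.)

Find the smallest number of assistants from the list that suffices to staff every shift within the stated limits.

6 slots to fill and no one can take more than 4, so at least ⌈6/4⌉ = 2 assistants are needed.
Abara and Tanaka alone can cover everything: Fri evening→Tanaka, Sat morning→Tanaka, Sat afternoon→Abara, Sat evening→Abara, Sun morning→Abara, Sun afternoon→Tanaka.

2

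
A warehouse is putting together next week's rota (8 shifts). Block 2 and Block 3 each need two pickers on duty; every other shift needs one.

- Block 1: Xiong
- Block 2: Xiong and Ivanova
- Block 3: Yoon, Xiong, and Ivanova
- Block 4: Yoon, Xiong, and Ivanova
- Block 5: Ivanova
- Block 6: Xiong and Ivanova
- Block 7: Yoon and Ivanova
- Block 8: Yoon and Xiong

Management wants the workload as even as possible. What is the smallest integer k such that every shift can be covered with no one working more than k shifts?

With 3 pickers and 10 worker-slots to fill, someone must work at least ⌈10/3⌉ = 4 shifts, so k ≥ 4.
k = 4 works: Block 1→Xiong, Block 2→Xiong+Ivanova, Block 3→Yoon+Xiong, Block 4→Yoon, Block 5→Ivanova, Block 6→Xiong, Block 7→Yoon, Block 8→Yoon.
Loads: Yoon 4, Xiong 4, Ivanova 2 — all ≤ 4.

4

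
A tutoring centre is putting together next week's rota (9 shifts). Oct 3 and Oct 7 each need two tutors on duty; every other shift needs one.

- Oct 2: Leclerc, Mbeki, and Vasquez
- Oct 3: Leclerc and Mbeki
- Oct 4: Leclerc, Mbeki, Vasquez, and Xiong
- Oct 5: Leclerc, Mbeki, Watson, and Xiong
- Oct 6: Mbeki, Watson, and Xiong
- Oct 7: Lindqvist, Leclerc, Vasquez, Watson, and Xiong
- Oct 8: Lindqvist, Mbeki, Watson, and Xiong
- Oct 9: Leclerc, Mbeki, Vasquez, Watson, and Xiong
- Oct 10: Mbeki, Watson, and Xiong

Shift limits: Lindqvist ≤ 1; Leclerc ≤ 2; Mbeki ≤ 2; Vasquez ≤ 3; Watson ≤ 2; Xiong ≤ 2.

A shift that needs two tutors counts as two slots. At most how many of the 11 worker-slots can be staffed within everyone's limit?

11

Total capacity across all tutors is 1+2+2+3+2+2 = 12, and 11 slots are needed, so at most 11 can be filled.
An assignment achieving 11: Oct 2→Leclerc, Oct 3→Leclerc+Mbeki, Oct 4→Vasquez, Oct 5→Watson, Oct 6→Mbeki, Oct 7→Vasquez+Xiong, Oct 8→Lindqvist, Oct 9→Vasquez, Oct 10→Watson.
Loads: Lindqvist 1/1, Leclerc 2/2, Mbeki 2/2, Vasquez 3/3, Watson 2/2, Xiong 1/2.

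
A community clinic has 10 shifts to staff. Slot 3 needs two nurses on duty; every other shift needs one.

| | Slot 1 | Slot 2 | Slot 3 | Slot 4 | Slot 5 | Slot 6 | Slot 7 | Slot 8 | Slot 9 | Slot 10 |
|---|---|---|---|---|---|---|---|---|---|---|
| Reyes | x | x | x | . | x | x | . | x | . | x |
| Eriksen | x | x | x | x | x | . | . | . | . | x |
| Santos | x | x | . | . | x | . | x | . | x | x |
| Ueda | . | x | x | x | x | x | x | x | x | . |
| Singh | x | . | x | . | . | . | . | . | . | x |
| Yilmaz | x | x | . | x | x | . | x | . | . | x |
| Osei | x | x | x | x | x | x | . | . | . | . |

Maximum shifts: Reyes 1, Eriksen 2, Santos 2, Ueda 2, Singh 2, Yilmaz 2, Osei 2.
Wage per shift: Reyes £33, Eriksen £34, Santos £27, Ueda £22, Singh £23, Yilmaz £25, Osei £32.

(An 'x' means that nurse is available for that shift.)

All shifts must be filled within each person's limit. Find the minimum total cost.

Picking the cheapest available nurse for each shift independently would cost £245, but that ignores the shift limits.
An optimal schedule: Slot 1→Singh, Slot 2→Santos, Slot 3→Osei+Reyes, Slot 4→Yilmaz, Slot 5→Santos, Slot 6→Osei, Slot 7→Yilmaz, Slot 8→Ueda, Slot 9→Ueda, Slot 10→Singh.
Total: 23 + 27 + 32 + 33 + 25 + 27 + 32 + 25 + 22 + 22 + 23 = £291.

£291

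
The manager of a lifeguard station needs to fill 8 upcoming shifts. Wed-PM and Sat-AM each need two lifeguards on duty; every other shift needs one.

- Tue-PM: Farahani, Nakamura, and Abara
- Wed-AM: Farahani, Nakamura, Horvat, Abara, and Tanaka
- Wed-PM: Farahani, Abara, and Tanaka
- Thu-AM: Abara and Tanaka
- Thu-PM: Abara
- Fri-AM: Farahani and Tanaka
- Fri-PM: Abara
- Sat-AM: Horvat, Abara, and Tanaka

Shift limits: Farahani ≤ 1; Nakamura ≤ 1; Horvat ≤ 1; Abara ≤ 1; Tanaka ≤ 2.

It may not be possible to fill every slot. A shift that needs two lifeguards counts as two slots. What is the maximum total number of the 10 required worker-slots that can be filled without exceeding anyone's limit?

6

Total capacity across all lifeguards is 1+1+1+1+2 = 6, and 10 slots are needed, so at most 6 can be filled.
An assignment achieving 6: Tue-PM→Nakamura, Wed-PM→Tanaka, Thu-AM→Tanaka, Thu-PM→Abara, Fri-AM→Farahani, Sat-AM→Horvat.
Loads: Farahani 1/1, Nakamura 1/1, Horvat 1/1, Abara 1/1, Tanaka 2/2.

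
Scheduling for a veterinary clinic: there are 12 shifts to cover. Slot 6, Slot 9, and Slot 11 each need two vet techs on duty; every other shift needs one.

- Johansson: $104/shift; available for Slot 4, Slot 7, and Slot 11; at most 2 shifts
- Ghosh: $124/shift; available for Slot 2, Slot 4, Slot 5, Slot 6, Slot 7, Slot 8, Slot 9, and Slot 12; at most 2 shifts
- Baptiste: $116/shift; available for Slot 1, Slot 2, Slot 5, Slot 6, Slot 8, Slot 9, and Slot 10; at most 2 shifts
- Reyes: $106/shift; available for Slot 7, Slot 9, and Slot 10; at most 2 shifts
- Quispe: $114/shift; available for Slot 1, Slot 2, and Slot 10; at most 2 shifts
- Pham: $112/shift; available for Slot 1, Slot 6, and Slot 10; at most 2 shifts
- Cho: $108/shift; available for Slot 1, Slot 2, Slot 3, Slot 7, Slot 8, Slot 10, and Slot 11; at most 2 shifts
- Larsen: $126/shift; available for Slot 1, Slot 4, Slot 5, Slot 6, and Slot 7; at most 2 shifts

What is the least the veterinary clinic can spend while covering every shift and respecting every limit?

$1694

Slot 3 can only be covered by Cho, so that assignment is forced.
Slot 11 can only be covered by Johansson and Cho, so that assignment is forced.
Slot 12 can only be covered by Ghosh, so that assignment is forced.
Picking the cheapest available vet tech for each shift independently would cost $1648, but that ignores the shift limits.
An optimal schedule: Slot 1→Quispe, Slot 2→Quispe, Slot 3→Cho, Slot 4→Johansson, Slot 5→Ghosh, Slot 6→Pham+Larsen, Slot 7→Reyes, Slot 8→Baptiste, Slot 9→Baptiste+Reyes, Slot 10→Pham, Slot 11→Johansson+Cho, Slot 12→Ghosh.
Total: 114 + 114 + 108 + 104 + 124 + 112 + 126 + 106 + 116 + 116 + 106 + 112 + 104 + 108 + 124 = $1694.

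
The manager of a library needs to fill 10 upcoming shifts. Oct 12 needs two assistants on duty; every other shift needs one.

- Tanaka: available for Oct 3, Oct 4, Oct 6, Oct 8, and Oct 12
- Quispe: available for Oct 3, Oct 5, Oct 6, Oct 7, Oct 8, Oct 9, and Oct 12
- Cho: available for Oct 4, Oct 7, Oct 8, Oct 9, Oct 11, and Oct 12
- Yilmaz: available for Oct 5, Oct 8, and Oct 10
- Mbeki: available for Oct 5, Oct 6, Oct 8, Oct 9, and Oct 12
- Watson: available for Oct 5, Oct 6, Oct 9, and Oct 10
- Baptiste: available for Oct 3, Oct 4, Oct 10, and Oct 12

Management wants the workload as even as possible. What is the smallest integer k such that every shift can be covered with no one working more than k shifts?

2

With 7 assistants and 11 worker-slots to fill, someone must work at least ⌈11/7⌉ = 2 shifts, so k ≥ 2.
k = 2 works: Oct 3→Tanaka, Oct 4→Tanaka, Oct 5→Quispe, Oct 6→Mbeki, Oct 7→Quispe, Oct 8→Yilmaz, Oct 9→Cho, Oct 10→Yilmaz, Oct 11→Cho, Oct 12→Mbeki+Baptiste.
Loads: Tanaka 2, Quispe 2, Cho 2, Yilmaz 2, Mbeki 2, Watson 0, Baptiste 1 — all ≤ 2.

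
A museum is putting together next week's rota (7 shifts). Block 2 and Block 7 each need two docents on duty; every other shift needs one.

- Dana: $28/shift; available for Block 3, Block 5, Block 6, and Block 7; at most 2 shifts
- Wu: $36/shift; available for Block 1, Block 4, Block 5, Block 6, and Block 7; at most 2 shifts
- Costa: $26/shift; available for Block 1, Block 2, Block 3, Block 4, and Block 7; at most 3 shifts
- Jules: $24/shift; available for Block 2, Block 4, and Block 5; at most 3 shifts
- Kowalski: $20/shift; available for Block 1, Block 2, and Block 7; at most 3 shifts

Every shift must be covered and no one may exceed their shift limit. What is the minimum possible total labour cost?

Picking the cheapest available docent for each shift independently would cost $212, and that bound is achievable.
An optimal schedule: Block 1→Kowalski, Block 2→Kowalski+Jules, Block 3→Costa, Block 4→Jules, Block 5→Jules, Block 6→Dana, Block 7→Kowalski+Costa.
Total: 20 + 20 + 24 + 26 + 24 + 24 + 28 + 20 + 26 = $212.

$212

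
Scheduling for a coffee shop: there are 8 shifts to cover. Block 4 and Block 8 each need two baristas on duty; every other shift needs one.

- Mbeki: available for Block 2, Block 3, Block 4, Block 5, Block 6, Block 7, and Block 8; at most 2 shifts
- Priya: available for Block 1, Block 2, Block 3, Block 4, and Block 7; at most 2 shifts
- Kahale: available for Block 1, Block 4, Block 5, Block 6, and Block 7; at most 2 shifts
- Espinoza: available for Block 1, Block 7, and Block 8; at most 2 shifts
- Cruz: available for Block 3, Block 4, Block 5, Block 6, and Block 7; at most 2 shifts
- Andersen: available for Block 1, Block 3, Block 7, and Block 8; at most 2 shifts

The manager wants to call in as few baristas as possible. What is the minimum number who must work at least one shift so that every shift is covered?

10 slots to fill and no one can take more than 2, so at least ⌈10/2⌉ = 5 baristas are needed.
Mbeki, Priya, Kahale, Espinoza, and Cruz alone can cover everything: Block 1→Priya, Block 2→Mbeki, Block 3→Priya, Block 4→Kahale+Cruz, Block 5→Kahale, Block 6→Cruz, Block 7→Espinoza, Block 8→Mbeki+Espinoza.

5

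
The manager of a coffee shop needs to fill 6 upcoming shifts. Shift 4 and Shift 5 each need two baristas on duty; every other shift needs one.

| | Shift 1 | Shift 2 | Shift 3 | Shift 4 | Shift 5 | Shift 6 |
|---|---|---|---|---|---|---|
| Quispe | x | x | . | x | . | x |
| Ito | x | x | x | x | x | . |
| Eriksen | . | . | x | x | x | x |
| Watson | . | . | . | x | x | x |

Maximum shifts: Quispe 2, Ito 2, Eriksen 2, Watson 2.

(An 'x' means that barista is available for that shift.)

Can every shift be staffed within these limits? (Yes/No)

One valid schedule: Shift 1→Quispe, Shift 2→Quispe, Shift 3→Ito, Shift 4→Eriksen+Watson, Shift 5→Ito+Eriksen, Shift 6→Watson.
Loads: Quispe 2/2, Ito 2/2, Eriksen 2/2, Watson 2/2 — all within limits.

Yes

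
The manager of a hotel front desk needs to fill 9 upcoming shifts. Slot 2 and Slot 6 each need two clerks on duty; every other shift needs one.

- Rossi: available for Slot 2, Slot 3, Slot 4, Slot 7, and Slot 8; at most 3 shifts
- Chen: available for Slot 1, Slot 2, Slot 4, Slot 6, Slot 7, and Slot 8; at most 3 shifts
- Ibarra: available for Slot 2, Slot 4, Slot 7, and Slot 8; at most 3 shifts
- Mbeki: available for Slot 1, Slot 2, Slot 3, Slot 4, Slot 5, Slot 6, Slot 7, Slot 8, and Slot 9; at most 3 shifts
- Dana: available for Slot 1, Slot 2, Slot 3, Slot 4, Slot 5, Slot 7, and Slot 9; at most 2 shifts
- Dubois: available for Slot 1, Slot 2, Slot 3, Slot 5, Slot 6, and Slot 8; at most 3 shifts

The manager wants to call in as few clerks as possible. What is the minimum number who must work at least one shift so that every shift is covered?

4

11 slots to fill and no one can take more than 3, so at least ⌈11/3⌉ = 4 clerks are needed.
Rossi, Chen, Ibarra, and Mbeki alone can cover everything: Slot 1→Chen, Slot 2→Chen+Ibarra, Slot 3→Rossi, Slot 4→Rossi, Slot 5→Mbeki, Slot 6→Chen+Mbeki, Slot 7→Rossi, Slot 8→Ibarra, Slot 9→Mbeki.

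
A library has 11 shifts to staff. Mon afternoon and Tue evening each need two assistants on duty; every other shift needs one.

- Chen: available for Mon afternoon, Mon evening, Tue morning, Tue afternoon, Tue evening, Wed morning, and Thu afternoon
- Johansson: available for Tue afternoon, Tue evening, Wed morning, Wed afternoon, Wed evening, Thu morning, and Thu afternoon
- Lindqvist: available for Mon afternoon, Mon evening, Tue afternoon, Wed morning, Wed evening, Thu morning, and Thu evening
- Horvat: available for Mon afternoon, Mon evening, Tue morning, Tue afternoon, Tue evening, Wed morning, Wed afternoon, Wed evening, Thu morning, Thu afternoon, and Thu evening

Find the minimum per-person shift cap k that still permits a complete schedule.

4

With 4 assistants and 13 worker-slots to fill, someone must work at least ⌈13/4⌉ = 4 shifts, so k ≥ 4.
k = 4 works: Mon afternoon→Chen+Lindqvist, Mon evening→Chen, Tue morning→Chen, Tue afternoon→Lindqvist, Tue evening→Chen+Johansson, Wed morning→Lindqvist, Wed afternoon→Johansson, Wed evening→Johansson, Thu morning→Johansson, Thu afternoon→Horvat, Thu evening→Lindqvist.
Loads: Chen 4, Johansson 4, Lindqvist 4, Horvat 1 — all ≤ 4.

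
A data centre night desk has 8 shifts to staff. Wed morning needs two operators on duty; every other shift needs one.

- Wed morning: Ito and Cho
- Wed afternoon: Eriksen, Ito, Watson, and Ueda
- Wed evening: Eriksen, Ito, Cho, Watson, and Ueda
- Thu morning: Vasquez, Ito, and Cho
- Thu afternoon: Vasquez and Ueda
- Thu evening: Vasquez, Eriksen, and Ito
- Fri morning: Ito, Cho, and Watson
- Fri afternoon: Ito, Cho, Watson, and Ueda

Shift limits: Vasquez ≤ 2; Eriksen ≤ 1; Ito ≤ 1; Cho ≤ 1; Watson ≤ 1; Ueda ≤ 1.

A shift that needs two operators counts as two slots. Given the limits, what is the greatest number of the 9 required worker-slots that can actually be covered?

Total capacity across all operators is 2+1+1+1+1+1 = 7, and 9 slots are needed, so at most 7 can be filled.
An assignment achieving 7: Wed morning→Ito+Cho, Wed afternoon→Ueda, Thu morning→Vasquez, Thu afternoon→Vasquez, Thu evening→Eriksen, Fri morning→Watson.
Loads: Vasquez 2/2, Eriksen 1/1, Ito 1/1, Cho 1/1, Watson 1/1, Ueda 1/1.

7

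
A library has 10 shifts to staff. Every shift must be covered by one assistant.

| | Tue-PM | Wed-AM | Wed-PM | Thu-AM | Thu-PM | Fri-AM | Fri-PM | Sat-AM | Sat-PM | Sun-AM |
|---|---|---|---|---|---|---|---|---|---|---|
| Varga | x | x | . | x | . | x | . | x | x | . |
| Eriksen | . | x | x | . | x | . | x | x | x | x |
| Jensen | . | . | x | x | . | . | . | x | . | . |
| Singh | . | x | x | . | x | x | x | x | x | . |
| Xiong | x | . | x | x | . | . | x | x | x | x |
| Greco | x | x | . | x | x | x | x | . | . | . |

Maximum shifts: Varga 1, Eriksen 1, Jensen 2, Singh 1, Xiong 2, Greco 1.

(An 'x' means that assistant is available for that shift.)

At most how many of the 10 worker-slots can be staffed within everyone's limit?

8

Total capacity across all assistants is 1+1+2+1+2+1 = 8, and 10 slots are needed, so at most 8 can be filled.
An assignment achieving 8: Tue-PM→Varga, Wed-PM→Jensen, Thu-AM→Jensen, Thu-PM→Singh, Fri-AM→Greco, Fri-PM→Xiong, Sat-PM→Xiong, Sun-AM→Eriksen.
Loads: Varga 1/1, Eriksen 1/1, Jensen 2/2, Singh 1/1, Xiong 2/2, Greco 1/1.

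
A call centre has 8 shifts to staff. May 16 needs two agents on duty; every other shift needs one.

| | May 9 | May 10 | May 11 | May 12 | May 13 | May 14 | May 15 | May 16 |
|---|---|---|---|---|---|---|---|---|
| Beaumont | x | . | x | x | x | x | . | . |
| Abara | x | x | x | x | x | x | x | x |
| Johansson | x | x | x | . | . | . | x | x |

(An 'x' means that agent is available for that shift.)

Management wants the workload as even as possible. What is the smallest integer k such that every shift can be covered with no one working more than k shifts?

3

With 3 agents and 9 worker-slots to fill, someone must work at least ⌈9/3⌉ = 3 shifts, so k ≥ 3.
k = 3 works: May 9→Johansson, May 10→Abara, May 11→Johansson, May 12→Beaumont, May 13→Beaumont, May 14→Beaumont, May 15→Abara, May 16→Abara+Johansson.
Loads: Beaumont 3, Abara 3, Johansson 3 — all ≤ 3.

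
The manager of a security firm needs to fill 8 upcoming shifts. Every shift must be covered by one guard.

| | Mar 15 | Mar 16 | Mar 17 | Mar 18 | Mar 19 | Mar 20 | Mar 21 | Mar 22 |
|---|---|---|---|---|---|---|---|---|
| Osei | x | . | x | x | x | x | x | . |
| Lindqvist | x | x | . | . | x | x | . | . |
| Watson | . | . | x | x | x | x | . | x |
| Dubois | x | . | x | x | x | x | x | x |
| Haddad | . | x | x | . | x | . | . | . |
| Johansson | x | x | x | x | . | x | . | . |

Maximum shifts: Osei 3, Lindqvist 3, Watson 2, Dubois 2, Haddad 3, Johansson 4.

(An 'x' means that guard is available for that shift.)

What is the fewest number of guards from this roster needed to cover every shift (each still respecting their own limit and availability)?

3

8 slots to fill and no one can take more than 4, so at least ⌈8/4⌉ = 2 guards are needed.
Any 2 guards together have capacity at most 4+3 = 7 < 8 slots, so 2 can never suffice.
Osei, Lindqvist, and Watson alone can cover everything: Mar 15→Osei, Mar 16→Lindqvist, Mar 17→Osei, Mar 18→Watson, Mar 19→Lindqvist, Mar 20→Lindqvist, Mar 21→Osei, Mar 22→Watson.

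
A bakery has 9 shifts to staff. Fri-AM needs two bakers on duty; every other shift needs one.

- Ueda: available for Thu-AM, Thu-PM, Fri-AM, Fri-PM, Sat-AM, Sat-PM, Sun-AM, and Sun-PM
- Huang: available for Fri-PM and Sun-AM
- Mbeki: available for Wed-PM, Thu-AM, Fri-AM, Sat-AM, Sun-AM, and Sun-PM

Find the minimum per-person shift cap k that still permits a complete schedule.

4

With 3 bakers and 10 worker-slots to fill, someone must work at least ⌈10/3⌉ = 4 shifts, so k ≥ 4.
k = 4 works: Wed-PM→Mbeki, Thu-AM→Ueda, Thu-PM→Ueda, Fri-AM→Ueda+Mbeki, Fri-PM→Huang, Sat-AM→Mbeki, Sat-PM→Ueda, Sun-AM→Huang, Sun-PM→Mbeki.
Loads: Ueda 4, Huang 2, Mbeki 4 — all ≤ 4.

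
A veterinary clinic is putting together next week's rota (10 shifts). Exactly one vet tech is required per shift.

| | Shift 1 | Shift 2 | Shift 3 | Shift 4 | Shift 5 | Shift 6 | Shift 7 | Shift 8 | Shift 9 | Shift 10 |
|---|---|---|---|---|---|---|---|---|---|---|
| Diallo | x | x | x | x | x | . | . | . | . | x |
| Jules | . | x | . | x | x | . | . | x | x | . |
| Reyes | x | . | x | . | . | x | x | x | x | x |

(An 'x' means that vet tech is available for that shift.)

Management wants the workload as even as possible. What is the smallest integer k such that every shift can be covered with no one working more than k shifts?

With 3 vet techs and 10 worker-slots to fill, someone must work at least ⌈10/3⌉ = 4 shifts, so k ≥ 4.
k = 4 works: Shift 1→Diallo, Shift 2→Diallo, Shift 3→Diallo, Shift 4→Diallo, Shift 5→Jules, Shift 6→Reyes, Shift 7→Reyes, Shift 8→Jules, Shift 9→Jules, Shift 10→Reyes.
Loads: Diallo 4, Jules 3, Reyes 3 — all ≤ 4.

4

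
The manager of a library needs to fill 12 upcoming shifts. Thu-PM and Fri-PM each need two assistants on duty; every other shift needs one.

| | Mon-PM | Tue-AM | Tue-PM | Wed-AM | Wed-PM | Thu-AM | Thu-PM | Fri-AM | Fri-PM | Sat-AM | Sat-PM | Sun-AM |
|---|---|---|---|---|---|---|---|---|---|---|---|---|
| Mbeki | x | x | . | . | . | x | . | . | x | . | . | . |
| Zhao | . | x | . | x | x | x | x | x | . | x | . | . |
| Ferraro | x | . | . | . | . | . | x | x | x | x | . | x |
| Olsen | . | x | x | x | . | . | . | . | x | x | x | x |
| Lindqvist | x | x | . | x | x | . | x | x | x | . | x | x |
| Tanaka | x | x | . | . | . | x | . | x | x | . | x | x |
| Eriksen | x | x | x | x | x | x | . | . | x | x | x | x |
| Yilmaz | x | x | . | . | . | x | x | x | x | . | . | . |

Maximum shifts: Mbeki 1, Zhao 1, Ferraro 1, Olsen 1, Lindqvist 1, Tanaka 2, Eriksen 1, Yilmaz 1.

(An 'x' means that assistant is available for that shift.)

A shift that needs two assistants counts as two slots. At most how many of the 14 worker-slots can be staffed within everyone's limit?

Total capacity across all assistants is 1+1+1+1+1+2+1+1 = 9, and 14 slots are needed, so at most 9 can be filled.
An assignment achieving 9: Tue-PM→Olsen, Wed-AM→Lindqvist, Wed-PM→Zhao, Thu-AM→Mbeki, Thu-PM→Ferraro+Yilmaz, Fri-AM→Tanaka, Sat-AM→Eriksen, Sat-PM→Tanaka.
Loads: Mbeki 1/1, Zhao 1/1, Ferraro 1/1, Olsen 1/1, Lindqvist 1/1, Tanaka 2/2, Eriksen 1/1, Yilmaz 1/1.

9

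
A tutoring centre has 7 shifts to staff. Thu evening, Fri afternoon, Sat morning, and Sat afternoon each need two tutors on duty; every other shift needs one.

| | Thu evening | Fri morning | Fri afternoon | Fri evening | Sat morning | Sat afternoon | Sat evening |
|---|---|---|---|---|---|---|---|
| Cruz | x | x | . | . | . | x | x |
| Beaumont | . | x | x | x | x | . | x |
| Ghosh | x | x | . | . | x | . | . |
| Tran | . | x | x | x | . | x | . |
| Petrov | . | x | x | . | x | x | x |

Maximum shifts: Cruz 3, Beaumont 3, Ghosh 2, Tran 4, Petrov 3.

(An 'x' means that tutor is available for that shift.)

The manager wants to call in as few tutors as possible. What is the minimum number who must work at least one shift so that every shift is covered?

11 slots to fill and no one can take more than 4, so at least ⌈11/4⌉ = 3 tutors are needed.
Any 3 tutors together have capacity at most 4+3+3 = 10 < 11 slots, so 3 can never suffice.
Cruz, Beaumont, Ghosh, and Tran alone can cover everything: Thu evening→Cruz+Ghosh, Fri morning→Tran, Fri afternoon→Beaumont+Tran, Fri evening→Beaumont, Sat morning→Beaumont+Ghosh, Sat afternoon→Cruz+Tran, Sat evening→Cruz.

4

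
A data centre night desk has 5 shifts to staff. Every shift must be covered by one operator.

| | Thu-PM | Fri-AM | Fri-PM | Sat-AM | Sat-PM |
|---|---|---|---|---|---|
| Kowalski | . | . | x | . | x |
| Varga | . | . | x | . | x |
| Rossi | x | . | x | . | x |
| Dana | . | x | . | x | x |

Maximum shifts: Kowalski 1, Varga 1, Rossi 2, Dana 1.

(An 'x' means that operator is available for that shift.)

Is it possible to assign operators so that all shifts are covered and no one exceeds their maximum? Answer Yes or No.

No

Total capacity is 5 and 5 slots are needed, so capacity alone doesn't rule it out.
Shifts {Fri-AM, Sat-AM} need 2 worker-slots in total, but the operators available for any of those shifts (Dana) can supply at most 1 among them. So no valid schedule exists.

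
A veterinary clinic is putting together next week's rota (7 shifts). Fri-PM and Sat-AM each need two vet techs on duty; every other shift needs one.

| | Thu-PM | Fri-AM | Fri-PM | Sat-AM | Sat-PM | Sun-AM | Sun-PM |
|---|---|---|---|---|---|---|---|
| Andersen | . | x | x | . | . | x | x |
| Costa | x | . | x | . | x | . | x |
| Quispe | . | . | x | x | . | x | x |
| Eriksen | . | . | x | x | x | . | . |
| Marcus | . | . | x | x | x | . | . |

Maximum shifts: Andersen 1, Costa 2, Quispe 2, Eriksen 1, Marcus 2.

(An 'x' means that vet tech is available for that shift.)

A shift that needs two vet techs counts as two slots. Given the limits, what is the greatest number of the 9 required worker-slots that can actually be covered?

Total capacity across all vet techs is 1+2+2+1+2 = 8, and 9 slots are needed, so at most 8 can be filled.
An assignment achieving 8: Thu-PM→Costa, Fri-AM→Andersen, Fri-PM→Marcus, Sat-AM→Quispe+Eriksen, Sat-PM→Marcus, Sun-AM→Quispe, Sun-PM→Costa.
Loads: Andersen 1/1, Costa 2/2, Quispe 2/2, Eriksen 1/1, Marcus 2/2.

8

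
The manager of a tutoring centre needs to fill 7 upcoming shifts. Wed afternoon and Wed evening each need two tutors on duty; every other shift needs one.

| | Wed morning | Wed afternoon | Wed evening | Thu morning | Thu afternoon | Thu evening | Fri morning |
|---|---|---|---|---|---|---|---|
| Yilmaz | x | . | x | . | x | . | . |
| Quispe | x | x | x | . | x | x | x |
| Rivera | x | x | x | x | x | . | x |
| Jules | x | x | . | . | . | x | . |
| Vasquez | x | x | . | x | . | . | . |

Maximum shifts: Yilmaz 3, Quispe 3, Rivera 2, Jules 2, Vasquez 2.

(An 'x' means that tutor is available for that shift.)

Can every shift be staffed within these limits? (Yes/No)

Yes

One valid schedule: Wed morning→Yilmaz, Wed afternoon→Rivera+Jules, Wed evening→Yilmaz+Quispe, Thu morning→Rivera, Thu afternoon→Yilmaz, Thu evening→Quispe, Fri morning→Quispe.
Loads: Yilmaz 3/3, Quispe 3/3, Rivera 2/2, Jules 1/2, Vasquez 0/2 — all within limits.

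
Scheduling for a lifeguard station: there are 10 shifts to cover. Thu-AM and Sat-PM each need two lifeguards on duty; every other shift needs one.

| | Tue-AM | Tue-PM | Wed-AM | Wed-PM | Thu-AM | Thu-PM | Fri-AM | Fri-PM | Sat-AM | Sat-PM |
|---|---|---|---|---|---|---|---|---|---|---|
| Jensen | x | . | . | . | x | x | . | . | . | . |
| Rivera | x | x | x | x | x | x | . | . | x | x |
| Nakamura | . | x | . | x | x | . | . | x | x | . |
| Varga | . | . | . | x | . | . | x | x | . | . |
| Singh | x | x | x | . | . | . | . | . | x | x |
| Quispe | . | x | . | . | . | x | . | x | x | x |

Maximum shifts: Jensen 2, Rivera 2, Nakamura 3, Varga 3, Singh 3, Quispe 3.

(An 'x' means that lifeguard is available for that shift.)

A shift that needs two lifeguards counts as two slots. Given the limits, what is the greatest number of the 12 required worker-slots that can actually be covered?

Total capacity across all lifeguards is 2+2+3+3+3+3 = 16, and 12 slots are needed, so at most 12 can be filled.
An assignment achieving 12: Tue-AM→Jensen, Tue-PM→Nakamura, Wed-AM→Rivera, Wed-PM→Rivera, Thu-AM→Jensen+Nakamura, Thu-PM→Quispe, Fri-AM→Varga, Fri-PM→Nakamura, Sat-AM→Singh, Sat-PM→Singh+Quispe.
Loads: Jensen 2/2, Rivera 2/2, Nakamura 3/3, Varga 1/3, Singh 2/3, Quispe 2/3.

12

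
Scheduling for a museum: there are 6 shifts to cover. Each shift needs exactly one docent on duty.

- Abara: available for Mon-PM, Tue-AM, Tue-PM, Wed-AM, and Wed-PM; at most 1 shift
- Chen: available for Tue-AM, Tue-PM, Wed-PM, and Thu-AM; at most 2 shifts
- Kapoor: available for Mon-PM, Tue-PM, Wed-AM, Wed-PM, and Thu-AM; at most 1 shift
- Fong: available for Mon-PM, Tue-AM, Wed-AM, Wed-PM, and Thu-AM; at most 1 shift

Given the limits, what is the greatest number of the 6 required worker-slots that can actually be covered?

5

Total capacity across all docents is 1+2+1+1 = 5, and 6 slots are needed, so at most 5 can be filled.
An assignment achieving 5: Mon-PM→Abara, Tue-AM→Chen, Tue-PM→Chen, Wed-AM→Kapoor, Thu-AM→Fong.
Loads: Abara 1/1, Chen 2/2, Kapoor 1/1, Fong 1/1.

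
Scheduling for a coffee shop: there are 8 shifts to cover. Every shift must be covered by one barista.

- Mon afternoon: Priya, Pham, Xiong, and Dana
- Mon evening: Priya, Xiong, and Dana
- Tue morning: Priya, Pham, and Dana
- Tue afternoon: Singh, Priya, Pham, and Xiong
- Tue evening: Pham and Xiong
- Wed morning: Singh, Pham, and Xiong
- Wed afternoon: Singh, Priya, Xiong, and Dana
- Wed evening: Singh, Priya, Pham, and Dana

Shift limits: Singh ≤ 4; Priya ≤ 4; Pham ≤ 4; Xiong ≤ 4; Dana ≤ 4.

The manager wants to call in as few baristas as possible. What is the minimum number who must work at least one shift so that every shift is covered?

8 slots to fill and no one can take more than 4, so at least ⌈8/4⌉ = 2 baristas are needed.
Priya and Pham alone can cover everything: Mon afternoon→Priya, Mon evening→Priya, Tue morning→Priya, Tue afternoon→Pham, Tue evening→Pham, Wed morning→Pham, Wed afternoon→Priya, Wed evening→Pham.

2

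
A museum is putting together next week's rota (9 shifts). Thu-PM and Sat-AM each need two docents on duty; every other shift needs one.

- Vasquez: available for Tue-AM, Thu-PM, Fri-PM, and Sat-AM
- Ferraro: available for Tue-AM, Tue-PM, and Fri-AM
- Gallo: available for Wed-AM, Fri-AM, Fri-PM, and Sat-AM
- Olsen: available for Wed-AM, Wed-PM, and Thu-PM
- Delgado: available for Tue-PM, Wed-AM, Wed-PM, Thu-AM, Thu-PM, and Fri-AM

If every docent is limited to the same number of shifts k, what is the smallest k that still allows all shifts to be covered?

With 5 docents and 11 worker-slots to fill, someone must work at least ⌈11/5⌉ = 3 shifts, so k ≥ 3.
k = 3 works: Tue-AM→Vasquez, Tue-PM→Ferraro, Wed-AM→Gallo, Wed-PM→Olsen, Thu-AM→Delgado, Thu-PM→Olsen+Delgado, Fri-AM→Ferraro, Fri-PM→Vasquez, Sat-AM→Vasquez+Gallo.
Loads: Vasquez 3, Ferraro 2, Gallo 2, Olsen 2, Delgado 2 — all ≤ 3.

3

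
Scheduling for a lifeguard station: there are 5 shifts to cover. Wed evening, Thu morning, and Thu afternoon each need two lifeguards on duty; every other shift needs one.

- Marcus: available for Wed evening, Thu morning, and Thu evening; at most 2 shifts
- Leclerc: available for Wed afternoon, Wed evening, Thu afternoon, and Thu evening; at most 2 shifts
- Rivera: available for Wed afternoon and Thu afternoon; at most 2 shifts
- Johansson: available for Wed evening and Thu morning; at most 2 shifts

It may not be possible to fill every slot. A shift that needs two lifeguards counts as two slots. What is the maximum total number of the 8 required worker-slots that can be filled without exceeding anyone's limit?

Total capacity across all lifeguards is 2+2+2+2 = 8, and 8 slots are needed, so at most 8 can be filled.
An assignment achieving 8: Wed afternoon→Rivera, Wed evening→Leclerc+Johansson, Thu morning→Marcus+Johansson, Thu afternoon→Leclerc+Rivera, Thu evening→Marcus.
Loads: Marcus 2/2, Leclerc 2/2, Rivera 2/2, Johansson 2/2.

8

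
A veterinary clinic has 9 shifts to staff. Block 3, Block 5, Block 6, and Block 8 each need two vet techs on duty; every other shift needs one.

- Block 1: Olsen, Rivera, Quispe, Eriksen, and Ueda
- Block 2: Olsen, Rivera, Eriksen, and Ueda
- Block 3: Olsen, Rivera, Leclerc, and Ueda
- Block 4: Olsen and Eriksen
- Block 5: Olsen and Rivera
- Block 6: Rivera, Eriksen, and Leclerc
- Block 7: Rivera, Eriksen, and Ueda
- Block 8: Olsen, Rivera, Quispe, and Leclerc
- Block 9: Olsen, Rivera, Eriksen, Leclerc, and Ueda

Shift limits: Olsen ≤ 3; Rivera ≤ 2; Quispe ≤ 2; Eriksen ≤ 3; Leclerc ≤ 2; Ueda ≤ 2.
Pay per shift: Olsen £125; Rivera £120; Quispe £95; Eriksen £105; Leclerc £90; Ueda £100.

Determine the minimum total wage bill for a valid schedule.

£1375

Block 5 can only be covered by Olsen and Rivera, so that assignment is forced.
Picking the cheapest available vet tech for each shift independently would cost £1305, but that ignores the shift limits.
An optimal schedule: Block 1→Quispe, Block 2→Ueda, Block 3→Leclerc+Rivera, Block 4→Eriksen, Block 5→Rivera+Olsen, Block 6→Leclerc+Eriksen, Block 7→Ueda, Block 8→Quispe+Olsen, Block 9→Eriksen.
Total: 95 + 100 + 90 + 120 + 105 + 120 + 125 + 90 + 105 + 100 + 95 + 125 + 105 = £1375.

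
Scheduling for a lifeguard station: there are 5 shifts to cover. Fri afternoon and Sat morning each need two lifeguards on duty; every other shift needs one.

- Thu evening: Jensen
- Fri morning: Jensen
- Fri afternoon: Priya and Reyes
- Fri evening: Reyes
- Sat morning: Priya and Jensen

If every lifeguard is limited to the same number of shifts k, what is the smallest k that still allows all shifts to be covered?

With 3 lifeguards and 7 worker-slots to fill, someone must work at least ⌈7/3⌉ = 3 shifts, so k ≥ 3.
k = 3 works: Thu evening→Jensen, Fri morning→Jensen, Fri afternoon→Priya+Reyes, Fri evening→Reyes, Sat morning→Priya+Jensen.
Loads: Priya 2, Jensen 3, Reyes 2 — all ≤ 3.

3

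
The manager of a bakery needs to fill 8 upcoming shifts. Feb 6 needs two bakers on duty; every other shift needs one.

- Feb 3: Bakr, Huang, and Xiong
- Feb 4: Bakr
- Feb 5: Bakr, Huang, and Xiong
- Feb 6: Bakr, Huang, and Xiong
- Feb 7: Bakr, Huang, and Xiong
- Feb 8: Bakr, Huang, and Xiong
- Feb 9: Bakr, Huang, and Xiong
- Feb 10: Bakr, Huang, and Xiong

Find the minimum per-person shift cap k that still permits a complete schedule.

With 3 bakers and 9 worker-slots to fill, someone must work at least ⌈9/3⌉ = 3 shifts, so k ≥ 3.
k = 3 works: Feb 3→Bakr, Feb 4→Bakr, Feb 5→Bakr, Feb 6→Huang+Xiong, Feb 7→Huang, Feb 8→Huang, Feb 9→Xiong, Feb 10→Xiong.
Loads: Bakr 3, Huang 3, Xiong 3 — all ≤ 3.

3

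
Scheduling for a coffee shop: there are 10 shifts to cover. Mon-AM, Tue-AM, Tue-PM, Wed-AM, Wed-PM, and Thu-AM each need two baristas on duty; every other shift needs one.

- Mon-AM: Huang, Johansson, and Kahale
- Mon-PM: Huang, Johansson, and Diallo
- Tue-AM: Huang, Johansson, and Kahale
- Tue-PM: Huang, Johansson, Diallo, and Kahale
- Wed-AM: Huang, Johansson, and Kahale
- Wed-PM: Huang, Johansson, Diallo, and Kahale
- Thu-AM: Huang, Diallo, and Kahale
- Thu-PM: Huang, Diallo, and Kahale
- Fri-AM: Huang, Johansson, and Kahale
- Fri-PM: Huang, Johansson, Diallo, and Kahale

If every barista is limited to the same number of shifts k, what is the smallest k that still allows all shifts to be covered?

With 4 baristas and 16 worker-slots to fill, someone must work at least ⌈16/4⌉ = 4 shifts, so k ≥ 4.
k = 4 works: Mon-AM→Huang+Johansson, Mon-PM→Huang, Tue-AM→Huang+Johansson, Tue-PM→Diallo+Kahale, Wed-AM→Huang+Johansson, Wed-PM→Diallo+Kahale, Thu-AM→Diallo+Kahale, Thu-PM→Diallo, Fri-AM→Johansson, Fri-PM→Kahale.
Loads: Huang 4, Johansson 4, Diallo 4, Kahale 4 — all ≤ 4.

4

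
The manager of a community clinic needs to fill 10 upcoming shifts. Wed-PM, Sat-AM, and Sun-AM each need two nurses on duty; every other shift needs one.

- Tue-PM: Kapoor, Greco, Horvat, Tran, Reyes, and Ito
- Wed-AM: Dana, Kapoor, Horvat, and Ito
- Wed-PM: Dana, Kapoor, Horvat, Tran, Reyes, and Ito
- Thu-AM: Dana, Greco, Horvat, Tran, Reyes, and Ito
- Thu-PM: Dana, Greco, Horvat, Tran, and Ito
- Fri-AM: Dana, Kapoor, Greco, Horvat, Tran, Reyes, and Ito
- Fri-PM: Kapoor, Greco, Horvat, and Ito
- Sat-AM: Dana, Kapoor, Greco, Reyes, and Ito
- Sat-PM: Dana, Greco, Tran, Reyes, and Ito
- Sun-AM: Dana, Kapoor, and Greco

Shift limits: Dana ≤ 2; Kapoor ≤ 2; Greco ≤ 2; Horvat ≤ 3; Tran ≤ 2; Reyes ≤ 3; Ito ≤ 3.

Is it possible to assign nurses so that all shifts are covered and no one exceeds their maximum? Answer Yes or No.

Yes

One valid schedule: Tue-PM→Horvat, Wed-AM→Dana, Wed-PM→Tran+Reyes, Thu-AM→Horvat, Thu-PM→Greco, Fri-AM→Horvat, Fri-PM→Kapoor, Sat-AM→Reyes+Ito, Sat-PM→Greco, Sun-AM→Dana+Kapoor.
Loads: Dana 2/2, Kapoor 2/2, Greco 2/2, Horvat 3/3, Tran 1/2, Reyes 2/3, Ito 1/3 — all within limits.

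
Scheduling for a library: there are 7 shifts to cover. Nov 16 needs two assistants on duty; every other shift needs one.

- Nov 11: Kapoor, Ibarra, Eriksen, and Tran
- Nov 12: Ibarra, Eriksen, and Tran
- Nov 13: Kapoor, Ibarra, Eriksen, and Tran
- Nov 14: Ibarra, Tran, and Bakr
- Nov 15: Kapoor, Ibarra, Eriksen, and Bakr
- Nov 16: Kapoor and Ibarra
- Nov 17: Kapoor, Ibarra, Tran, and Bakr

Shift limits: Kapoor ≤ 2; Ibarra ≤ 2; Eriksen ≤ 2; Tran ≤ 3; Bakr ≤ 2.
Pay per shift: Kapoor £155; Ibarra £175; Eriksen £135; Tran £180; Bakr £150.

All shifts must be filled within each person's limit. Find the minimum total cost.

Nov 16 can only be covered by Kapoor and Ibarra, so that assignment is forced.
Picking the cheapest available assistant for each shift independently would cost £1170, but that ignores the shift limits.
An optimal schedule: Nov 11→Eriksen, Nov 12→Eriksen, Nov 13→Kapoor, Nov 14→Bakr, Nov 15→Bakr, Nov 16→Kapoor+Ibarra, Nov 17→Ibarra.
Total: 135 + 135 + 155 + 150 + 150 + 155 + 175 + 175 = £1230.

£1230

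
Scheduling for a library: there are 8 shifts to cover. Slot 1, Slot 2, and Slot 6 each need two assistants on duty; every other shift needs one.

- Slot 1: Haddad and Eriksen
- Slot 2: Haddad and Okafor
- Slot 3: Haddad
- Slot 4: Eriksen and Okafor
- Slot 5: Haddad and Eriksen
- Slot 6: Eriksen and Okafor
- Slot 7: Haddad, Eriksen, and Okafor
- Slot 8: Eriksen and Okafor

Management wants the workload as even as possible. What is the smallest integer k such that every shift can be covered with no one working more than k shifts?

4

With 3 assistants and 11 worker-slots to fill, someone must work at least ⌈11/3⌉ = 4 shifts, so k ≥ 4.
k = 4 works: Slot 1→Haddad+Eriksen, Slot 2→Haddad+Okafor, Slot 3→Haddad, Slot 4→Eriksen, Slot 5→Haddad, Slot 6→Eriksen+Okafor, Slot 7→Okafor, Slot 8→Eriksen.
Loads: Haddad 4, Eriksen 4, Okafor 3 — all ≤ 4.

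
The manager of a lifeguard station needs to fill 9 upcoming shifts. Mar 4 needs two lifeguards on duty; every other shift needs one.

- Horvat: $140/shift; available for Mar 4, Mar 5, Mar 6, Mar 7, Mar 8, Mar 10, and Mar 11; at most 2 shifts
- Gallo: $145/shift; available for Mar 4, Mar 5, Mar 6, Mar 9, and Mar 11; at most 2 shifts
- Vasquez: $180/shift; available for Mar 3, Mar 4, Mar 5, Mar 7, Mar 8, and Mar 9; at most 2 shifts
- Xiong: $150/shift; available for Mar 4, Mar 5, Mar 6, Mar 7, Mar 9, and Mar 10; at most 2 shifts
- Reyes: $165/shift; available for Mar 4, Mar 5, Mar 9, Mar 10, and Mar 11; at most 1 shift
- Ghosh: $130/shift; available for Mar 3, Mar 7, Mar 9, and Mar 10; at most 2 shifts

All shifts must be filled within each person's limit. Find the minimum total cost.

Picking the cheapest available lifeguard for each shift independently would cost $1365, but that ignores the shift limits.
An optimal schedule: Mar 3→Ghosh, Mar 4→Reyes+Vasquez, Mar 5→Gallo, Mar 6→Horvat, Mar 7→Ghosh, Mar 8→Horvat, Mar 9→Xiong, Mar 10→Xiong, Mar 11→Gallo.
Total: 130 + 165 + 180 + 145 + 140 + 130 + 140 + 150 + 150 + 145 = $1475.

$1475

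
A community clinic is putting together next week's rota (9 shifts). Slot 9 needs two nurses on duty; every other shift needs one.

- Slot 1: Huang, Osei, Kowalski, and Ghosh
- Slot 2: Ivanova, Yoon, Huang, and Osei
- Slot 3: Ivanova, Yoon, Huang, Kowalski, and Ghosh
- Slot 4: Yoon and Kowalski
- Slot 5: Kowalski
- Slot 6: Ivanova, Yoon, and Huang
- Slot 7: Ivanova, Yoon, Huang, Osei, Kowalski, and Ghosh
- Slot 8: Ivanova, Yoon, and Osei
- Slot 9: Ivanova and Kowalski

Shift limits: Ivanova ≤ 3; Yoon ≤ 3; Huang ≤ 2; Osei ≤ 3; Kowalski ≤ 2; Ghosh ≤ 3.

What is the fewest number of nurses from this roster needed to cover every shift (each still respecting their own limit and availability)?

4

10 slots to fill and no one can take more than 3, so at least ⌈10/3⌉ = 4 nurses are needed.
Ivanova, Yoon, Huang, and Kowalski alone can cover everything: Slot 1→Huang, Slot 2→Ivanova, Slot 3→Yoon, Slot 4→Yoon, Slot 5→Kowalski, Slot 6→Yoon, Slot 7→Huang, Slot 8→Ivanova, Slot 9→Ivanova+Kowalski.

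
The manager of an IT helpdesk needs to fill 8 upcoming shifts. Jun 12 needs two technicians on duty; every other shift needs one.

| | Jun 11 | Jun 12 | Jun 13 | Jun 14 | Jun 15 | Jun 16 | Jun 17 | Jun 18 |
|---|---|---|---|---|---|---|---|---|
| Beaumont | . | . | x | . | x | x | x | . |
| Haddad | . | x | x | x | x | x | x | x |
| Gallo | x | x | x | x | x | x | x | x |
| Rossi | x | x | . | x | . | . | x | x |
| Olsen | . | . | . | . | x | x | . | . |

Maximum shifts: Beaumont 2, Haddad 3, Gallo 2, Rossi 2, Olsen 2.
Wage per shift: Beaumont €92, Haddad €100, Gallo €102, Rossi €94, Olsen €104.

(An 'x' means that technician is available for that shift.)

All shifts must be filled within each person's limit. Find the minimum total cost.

Picking the cheapest available technician for each shift independently would cost €844, but that ignores the shift limits.
An optimal schedule: Jun 11→Rossi, Jun 12→Rossi+Haddad, Jun 13→Beaumont, Jun 14→Haddad, Jun 15→Beaumont, Jun 16→Gallo, Jun 17→Gallo, Jun 18→Haddad.
Total: 94 + 94 + 100 + 92 + 100 + 92 + 102 + 102 + 100 = €876.

€876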